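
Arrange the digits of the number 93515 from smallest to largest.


The number 93515 has digits: 9, 3, 5, 1, 5
Sorted: 1, 3, 5, 5, 9
Joining the sorted digits gives the result.
Final answer: 13559


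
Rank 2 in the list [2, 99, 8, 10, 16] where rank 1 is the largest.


Sort descending: [99, 16, 10, 8, 2]
Find 2 in the sorted list.
2 is at position 5.
Final answer: 5


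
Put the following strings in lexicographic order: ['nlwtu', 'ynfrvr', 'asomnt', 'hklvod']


Compare strings character by character (the first differing letter decides):
  'asomnt' < 'hklvod' since 'a' < 'h' at position 1
  'hklvod' < 'nlwtu' since 'h' < 'n' at position 1
  'nlwtu' < 'ynfrvr' since 'n' < 'y' at position 1
Chaining these comparisons gives the alphabetical order.
Final answer: ['asomnt', 'hklvod', 'nlwtu', 'ynfrvr']


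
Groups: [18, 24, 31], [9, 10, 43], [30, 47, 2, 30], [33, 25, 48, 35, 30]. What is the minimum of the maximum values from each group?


Find max of each group:
  Group 1: [18, 24, 31] -> max = 31
  Group 2: [9, 10, 43] -> max = 43
  Group 3: [30, 47, 2, 30] -> max = 47
  Group 4: [33, 25, 48, 35, 30] -> max = 48
Maxes: [31, 43, 47, 48]
Minimum of maxes = 31
Final answer: 31


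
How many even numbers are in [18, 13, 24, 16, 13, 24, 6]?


Check each element:
  18 is even
  13 is odd
  24 is even
  16 is even
  13 is odd
  24 is even
  6 is even
Evens: [18, 24, 16, 24, 6]
Count of evens = 5
Final answer: 5


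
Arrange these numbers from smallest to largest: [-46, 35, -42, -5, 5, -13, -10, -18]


Original list: [-46, 35, -42, -5, 5, -13, -10, -18]
Repeatedly take the smallest remaining element:
  Remaining [-46, 35, -42, -5, 5, -13, -10, -18] -> smallest is -46
  Remaining [35, -42, -5, 5, -13, -10, -18] -> smallest is -42
  Remaining [35, -5, 5, -13, -10, -18] -> smallest is -18
  Remaining [35, -5, 5, -13, -10] -> smallest is -13
  Remaining [35, -5, 5, -10] -> smallest is -10
  Remaining [35, -5, 5] -> smallest is -5
  Remaining [35, 5] -> smallest is 5
  Remaining [35] -> smallest is 35
Collecting the picks in order gives the sorted list.
Final answer: [-46, -42, -18, -13, -10, -5, 5, 35]


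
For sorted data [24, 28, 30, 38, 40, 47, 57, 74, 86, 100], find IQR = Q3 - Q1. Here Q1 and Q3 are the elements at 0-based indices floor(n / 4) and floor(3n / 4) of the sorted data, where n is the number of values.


The data has n = 10 elements.
Q1 index = floor(10 / 4) = floor(2.5) = 2; Q3 index = floor(3 * 10 / 4) = floor(7.5) = 7
Q1 = element at index 2 = 30
Q3 = element at index 7 = 74
IQR = 74 - 30 = 44
Final answer: 44


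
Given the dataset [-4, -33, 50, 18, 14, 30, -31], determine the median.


First, sort the list: [-33, -31, -4, 14, 18, 30, 50]
The list has 7 elements (odd count).
The middle index is 3 (0-based), and the element there is 14.
Final answer: 14


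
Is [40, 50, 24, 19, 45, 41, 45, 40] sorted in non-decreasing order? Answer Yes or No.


Check consecutive pairs:
  40 <= 50? True
  50 <= 24? False
  24 <= 19? False
  19 <= 45? True
  45 <= 41? False
  41 <= 45? True
  45 <= 40? False
4 consecutive pair(s) are out of order, so the list is not sorted.
Final answer: No


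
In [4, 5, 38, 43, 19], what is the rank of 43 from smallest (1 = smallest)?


Sort ascending: [4, 5, 19, 38, 43]
Find 43 in the sorted list.
43 is at position 5 (1-indexed).
Final answer: 5


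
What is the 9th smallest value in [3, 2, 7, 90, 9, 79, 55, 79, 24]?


Sort ascending: [2, 3, 7, 9, 24, 55, 79, 79, 90]
The 9th element (1-indexed) is at index 8.
Value = 90
Final answer: 90


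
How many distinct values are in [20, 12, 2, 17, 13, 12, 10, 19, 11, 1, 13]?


List all unique values:
Distinct values: [1, 2, 10, 11, 12, 13, 17, 19, 20]
Count = 9
Final answer: 9


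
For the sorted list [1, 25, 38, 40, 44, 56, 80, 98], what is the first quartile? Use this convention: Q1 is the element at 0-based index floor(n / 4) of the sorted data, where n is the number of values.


The list has n = 8 elements.
Q1 index = floor(8 / 4) = floor(2) = 2
Counting from index 0 in the sorted data, the element at index 2 is 38.
Final answer: 38


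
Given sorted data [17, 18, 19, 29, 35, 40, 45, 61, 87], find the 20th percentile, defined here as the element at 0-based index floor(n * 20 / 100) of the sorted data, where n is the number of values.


The dataset has n = 9 elements.
Index = floor(9 * 20 / 100) = floor(180 / 100) = floor(1.8) = 1
Counting from index 0 in the sorted data, the element at index 1 is 18.
Final answer: 18


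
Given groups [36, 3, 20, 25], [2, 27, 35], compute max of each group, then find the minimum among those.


Find max of each group:
  Group 1: [36, 3, 20, 25] -> max = 36
  Group 2: [2, 27, 35] -> max = 35
Maxes: [36, 35]
Minimum of maxes = 35
Final answer: 35


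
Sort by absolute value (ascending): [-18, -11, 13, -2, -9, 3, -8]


Compute absolute values:
  |-18| = 18
  |-11| = 11
  |13| = 13
  |-2| = 2
  |-9| = 9
  |3| = 3
  |-8| = 8
Absolute values in increasing order: 2 < 3 < 8 < 9 < 11 < 13 < 18
Listing the original numbers in that order gives the answer.
Final answer: [-2, 3, -8, -9, -11, 13, -18]


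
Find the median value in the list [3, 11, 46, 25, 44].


First, sort the list: [3, 11, 25, 44, 46]
The list has 5 elements (odd count).
The middle index is 2 (0-based), and the element there is 25.
Final answer: 25


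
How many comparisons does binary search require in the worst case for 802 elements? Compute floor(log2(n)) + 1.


Binary search halves the search space each step.
Maximum comparisons = floor(log2(802)) + 1
log2(802) = 9.6475
floor(log2(802)) = 9, so 9 + 1 = 10
Final answer: 10


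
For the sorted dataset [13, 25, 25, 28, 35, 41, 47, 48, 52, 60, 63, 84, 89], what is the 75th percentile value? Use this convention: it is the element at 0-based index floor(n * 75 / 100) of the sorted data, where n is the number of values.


The dataset has n = 13 elements.
Index = floor(13 * 75 / 100) = floor(975 / 100) = floor(9.75) = 9
Counting from index 0 in the sorted data, the element at index 9 is 60.
Final answer: 60


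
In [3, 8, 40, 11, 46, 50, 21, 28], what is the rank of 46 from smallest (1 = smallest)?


Sort ascending: [3, 8, 11, 21, 28, 40, 46, 50]
Find 46 in the sorted list.
46 is at position 7 (1-indexed).
Final answer: 7


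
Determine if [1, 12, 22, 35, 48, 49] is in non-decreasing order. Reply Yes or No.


Check consecutive pairs:
  1 <= 12? True
  12 <= 22? True
  22 <= 35? True
  35 <= 48? True
  48 <= 49? True
Every consecutive pair is in order, so the list is non-decreasing.
Final answer: Yes


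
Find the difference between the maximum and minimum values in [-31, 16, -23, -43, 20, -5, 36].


Maximum value: 36
Minimum value: -43
Range = 36 - (-43) = 79
Final answer: 79


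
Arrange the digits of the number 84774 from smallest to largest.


The number 84774 has digits: 8, 4, 7, 7, 4
Sorted: 4, 4, 7, 7, 8
Joining the sorted digits gives the result.
Final answer: 44778


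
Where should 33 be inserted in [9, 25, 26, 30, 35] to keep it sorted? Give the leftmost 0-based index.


List is sorted: [9, 25, 26, 30, 35]
We need the leftmost position where 33 can be inserted, i.e. the first index whose element is >= 33 (or the end of the list if none is).
Binary search with low=0, high=5 (0-based indices):
  low=0, high=5, mid=2: a[2]=26 < 33, so low = 3
  low=3, high=5, mid=4: a[4]=35 >= 33, so high = 4
  low=3, high=4, mid=3: a[3]=30 < 33, so low = 4
Now low = high = 4, so the insertion index is 4.
Final answer: 4


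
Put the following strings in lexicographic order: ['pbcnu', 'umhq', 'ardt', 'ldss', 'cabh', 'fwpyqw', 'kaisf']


Compare strings character by character (the first differing letter decides):
  'ardt' < 'cabh' since 'a' < 'c' at position 1
  'cabh' < 'fwpyqw' since 'c' < 'f' at position 1
  'fwpyqw' < 'kaisf' since 'f' < 'k' at position 1
  'kaisf' < 'ldss' since 'k' < 'l' at position 1
  'ldss' < 'pbcnu' since 'l' < 'p' at position 1
  'pbcnu' < 'umhq' since 'p' < 'u' at position 1
Chaining these comparisons gives the alphabetical order.
Final answer: ['ardt', 'cabh', 'fwpyqw', 'kaisf', 'ldss', 'pbcnu', 'umhq']


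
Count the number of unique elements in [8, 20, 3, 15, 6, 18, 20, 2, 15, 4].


List all unique values:
Distinct values: [2, 3, 4, 6, 8, 15, 18, 20]
Count = 8
Final answer: 8


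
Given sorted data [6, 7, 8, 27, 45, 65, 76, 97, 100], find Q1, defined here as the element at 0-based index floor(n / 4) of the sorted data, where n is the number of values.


The list has n = 9 elements.
Q1 index = floor(9 / 4) = floor(2.25) = 2
Counting from index 0 in the sorted data, the element at index 2 is 8.
Final answer: 8


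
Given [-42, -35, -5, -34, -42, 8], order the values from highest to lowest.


Original list: [-42, -35, -5, -34, -42, 8]
Repeatedly take the largest remaining element:
  Remaining [-42, -35, -5, -34, -42, 8] -> largest is 8
  Remaining [-42, -35, -5, -34, -42] -> largest is -5
  Remaining [-42, -35, -34, -42] -> largest is -34
  Remaining [-42, -35, -42] -> largest is -35
  Remaining [-42, -42] -> largest is -42
  Remaining [-42] -> largest is -42
Collecting the picks in order gives the descending list.
Final answer: [8, -5, -34, -35, -42, -42]


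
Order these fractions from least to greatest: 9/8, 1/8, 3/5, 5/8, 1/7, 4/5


Convert to decimal for comparison:
  9/8 = 1.125
  1/8 = 0.125
  3/5 = 0.6
  5/8 = 0.625
  1/7 = 0.1429
  4/5 = 0.8
Decimals in increasing order: 0.125 < 0.1429 < 0.6 < 0.625 < 0.8 < 1.125
Writing each back as its fraction gives the sorted order.
Final answer: 1/8, 1/7, 3/5, 5/8, 4/5, 9/8


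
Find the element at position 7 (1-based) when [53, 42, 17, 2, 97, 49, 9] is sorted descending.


Sort descending: [97, 53, 49, 42, 17, 9, 2]
The 7th element (1-indexed) is at index 6.
Value = 2
Final answer: 2


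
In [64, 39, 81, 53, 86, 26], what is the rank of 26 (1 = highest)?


Sort descending: [86, 81, 64, 53, 39, 26]
Find 26 in the sorted list.
26 is at position 6.
Final answer: 6


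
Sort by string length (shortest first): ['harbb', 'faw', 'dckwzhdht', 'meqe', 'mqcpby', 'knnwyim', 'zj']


Compute lengths:
  'harbb' has length 5
  'faw' has length 3
  'dckwzhdht' has length 9
  'meqe' has length 4
  'mqcpby' has length 6
  'knnwyim' has length 7
  'zj' has length 2
Lengths in increasing order: 2 < 3 < 4 < 5 < 6 < 7 < 9
Listing the words in that order gives the answer.
Final answer: ['zj', 'faw', 'meqe', 'harbb', 'mqcpby', 'knnwyim', 'dckwzhdht']


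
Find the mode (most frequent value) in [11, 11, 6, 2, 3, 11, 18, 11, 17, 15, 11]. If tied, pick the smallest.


Count the frequency of each value:
  2 appears 1 time(s)
  3 appears 1 time(s)
  6 appears 1 time(s)
  11 appears 5 time(s)
  15 appears 1 time(s)
  17 appears 1 time(s)
  18 appears 1 time(s)
Maximum frequency is 5.
Only 11 reaches that frequency, so it is the mode.
Final answer: 11


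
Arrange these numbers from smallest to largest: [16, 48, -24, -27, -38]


Original list: [16, 48, -24, -27, -38]
Repeatedly take the smallest remaining element:
  Remaining [16, 48, -24, -27, -38] -> smallest is -38
  Remaining [16, 48, -24, -27] -> smallest is -27
  Remaining [16, 48, -24] -> smallest is -24
  Remaining [16, 48] -> smallest is 16
  Remaining [48] -> smallest is 48
Collecting the picks in order gives the sorted list.
Final answer: [-38, -27, -24, 16, 48]


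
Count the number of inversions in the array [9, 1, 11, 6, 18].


For each element, count the later elements that are smaller than it:
  9 (index 0): smaller elements after it = [1, 6] -> 2
  1 (index 1): smaller elements after it = [] -> 0
  11 (index 2): smaller elements after it = [6] -> 1
  6 (index 3): smaller elements after it = [] -> 0
Total inversions = 2 + 0 + 1 + 0 = 3
Final answer: 3


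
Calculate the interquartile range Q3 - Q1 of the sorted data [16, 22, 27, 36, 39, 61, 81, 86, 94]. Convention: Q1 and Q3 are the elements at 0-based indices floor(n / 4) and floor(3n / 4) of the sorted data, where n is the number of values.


The data has n = 9 elements.
Q1 index = floor(9 / 4) = floor(2.25) = 2; Q3 index = floor(3 * 9 / 4) = floor(6.75) = 6
Q1 = element at index 2 = 27
Q3 = element at index 6 = 81
IQR = 81 - 27 = 54
Final answer: 54


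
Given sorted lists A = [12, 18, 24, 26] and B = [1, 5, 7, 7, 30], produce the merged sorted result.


List A: [12, 18, 24, 26]
List B: [1, 5, 7, 7, 30]
Repeatedly compare the front elements and take the smaller:
  12 vs 1 -> take 1
  12 vs 5 -> take 5
  12 vs 7 -> take 7
  12 vs 7 -> take 7
  12 vs 30 -> take 12
  18 vs 30 -> take 18
  24 vs 30 -> take 24
  26 vs 30 -> take 26
  A is exhausted; append the rest of B: [30]
Final answer: [1, 5, 7, 7, 12, 18, 24, 26, 30]


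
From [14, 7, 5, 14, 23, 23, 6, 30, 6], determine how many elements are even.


Check each element:
  14 is even
  7 is odd
  5 is odd
  14 is even
  23 is odd
  23 is odd
  6 is even
  30 is even
  6 is even
Evens: [14, 14, 6, 30, 6]
Count of evens = 5
Final answer: 5


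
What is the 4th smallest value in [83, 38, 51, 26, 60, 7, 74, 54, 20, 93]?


Sort ascending: [7, 20, 26, 38, 51, 54, 60, 74, 83, 93]
The 4th element (1-indexed) is at index 3.
Value = 38
Final answer: 38


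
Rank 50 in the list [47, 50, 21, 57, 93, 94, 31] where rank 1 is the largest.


Sort descending: [94, 93, 57, 50, 47, 31, 21]
Find 50 in the sorted list.
50 is at position 4.
Final answer: 4


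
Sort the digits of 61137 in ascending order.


The number 61137 has digits: 6, 1, 1, 3, 7
Sorted: 1, 1, 3, 6, 7
Joining the sorted digits gives the result.
Final answer: 11367


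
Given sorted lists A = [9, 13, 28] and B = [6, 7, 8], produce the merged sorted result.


List A: [9, 13, 28]
List B: [6, 7, 8]
Repeatedly compare the front elements and take the smaller:
  9 vs 6 -> take 6
  9 vs 7 -> take 7
  9 vs 8 -> take 8
  B is exhausted; append the rest of A: [9, 13, 28]
Final answer: [6, 7, 8, 9, 13, 28]


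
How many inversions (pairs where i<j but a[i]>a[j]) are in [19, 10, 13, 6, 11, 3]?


For each element, count the later elements that are smaller than it:
  19 (index 0): smaller elements after it = [10, 13, 6, 11, 3] -> 5
  10 (index 1): smaller elements after it = [6, 3] -> 2
  13 (index 2): smaller elements after it = [6, 11, 3] -> 3
  6 (index 3): smaller elements after it = [3] -> 1
  11 (index 4): smaller elements after it = [3] -> 1
Total inversions = 5 + 2 + 3 + 1 + 1 = 12
Final answer: 12


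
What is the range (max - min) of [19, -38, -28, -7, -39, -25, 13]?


Maximum value: 19
Minimum value: -39
Range = 19 - (-39) = 58
Final answer: 58


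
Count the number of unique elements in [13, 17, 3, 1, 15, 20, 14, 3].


List all unique values:
Distinct values: [1, 3, 13, 14, 15, 17, 20]
Count = 7
Final answer: 7


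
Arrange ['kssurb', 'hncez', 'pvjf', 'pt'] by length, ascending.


Compute lengths:
  'kssurb' has length 6
  'hncez' has length 5
  'pvjf' has length 4
  'pt' has length 2
Lengths in increasing order: 2 < 4 < 5 < 6
Listing the words in that order gives the answer.
Final answer: ['pt', 'pvjf', 'hncez', 'kssurb']


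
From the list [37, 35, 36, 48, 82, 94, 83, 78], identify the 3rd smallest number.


Sort ascending: [35, 36, 37, 48, 78, 82, 83, 94]
The 3rd element (1-indexed) is at index 2.
Value = 37
Final answer: 37


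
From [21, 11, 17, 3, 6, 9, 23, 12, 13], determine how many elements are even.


Check each element:
  21 is odd
  11 is odd
  17 is odd
  3 is odd
  6 is even
  9 is odd
  23 is odd
  12 is even
  13 is odd
Evens: [6, 12]
Count of evens = 2
Final answer: 2


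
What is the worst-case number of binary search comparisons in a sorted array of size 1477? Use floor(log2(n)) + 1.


Binary search halves the search space each step.
Maximum comparisons = floor(log2(1477)) + 1
log2(1477) = 10.5285
floor(log2(1477)) = 10, so 10 + 1 = 11
Final answer: 11


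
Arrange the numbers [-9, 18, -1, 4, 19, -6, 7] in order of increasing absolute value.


Compute absolute values:
  |-9| = 9
  |18| = 18
  |-1| = 1
  |4| = 4
  |19| = 19
  |-6| = 6
  |7| = 7
Absolute values in increasing order: 1 < 4 < 6 < 7 < 9 < 18 < 19
Listing the original numbers in that order gives the answer.
Final answer: [-1, 4, -6, 7, -9, 18, 19]


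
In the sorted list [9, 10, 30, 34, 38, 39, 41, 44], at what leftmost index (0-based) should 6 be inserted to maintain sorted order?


List is sorted: [9, 10, 30, 34, 38, 39, 41, 44]
We need the leftmost position where 6 can be inserted, i.e. the first index whose element is >= 6 (or the end of the list if none is).
Binary search with low=0, high=8 (0-based indices):
  low=0, high=8, mid=4: a[4]=38 >= 6, so high = 4
  low=0, high=4, mid=2: a[2]=30 >= 6, so high = 2
  low=0, high=2, mid=1: a[1]=10 >= 6, so high = 1
  low=0, high=1, mid=0: a[0]=9 >= 6, so high = 0
Now low = high = 0, so the insertion index is 0.
Final answer: 0


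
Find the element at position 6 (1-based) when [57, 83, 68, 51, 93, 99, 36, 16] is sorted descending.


Sort descending: [99, 93, 83, 68, 57, 51, 36, 16]
The 6th element (1-indexed) is at index 5.
Value = 51
Final answer: 51


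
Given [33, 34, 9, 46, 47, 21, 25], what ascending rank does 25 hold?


Sort ascending: [9, 21, 25, 33, 34, 46, 47]
Find 25 in the sorted list.
25 is at position 3 (1-indexed).
Final answer: 3


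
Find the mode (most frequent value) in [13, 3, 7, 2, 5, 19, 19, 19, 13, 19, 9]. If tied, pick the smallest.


Count the frequency of each value:
  2 appears 1 time(s)
  3 appears 1 time(s)
  5 appears 1 time(s)
  7 appears 1 time(s)
  9 appears 1 time(s)
  13 appears 2 time(s)
  19 appears 4 time(s)
Maximum frequency is 4.
Only 19 reaches that frequency, so it is the mode.
Final answer: 19


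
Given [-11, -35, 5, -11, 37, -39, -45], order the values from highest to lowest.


Original list: [-11, -35, 5, -11, 37, -39, -45]
Repeatedly take the largest remaining element:
  Remaining [-11, -35, 5, -11, 37, -39, -45] -> largest is 37
  Remaining [-11, -35, 5, -11, -39, -45] -> largest is 5
  Remaining [-11, -35, -11, -39, -45] -> largest is -11
  Remaining [-35, -11, -39, -45] -> largest is -11
  Remaining [-35, -39, -45] -> largest is -35
  Remaining [-39, -45] -> largest is -39
  Remaining [-45] -> largest is -45
Collecting the picks in order gives the descending list.
Final answer: [37, 5, -11, -11, -35, -39, -45]


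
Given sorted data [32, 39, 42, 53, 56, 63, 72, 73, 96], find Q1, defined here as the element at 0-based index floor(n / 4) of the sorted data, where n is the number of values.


The list has n = 9 elements.
Q1 index = floor(9 / 4) = floor(2.25) = 2
Counting from index 0 in the sorted data, the element at index 2 is 42.
Final answer: 42


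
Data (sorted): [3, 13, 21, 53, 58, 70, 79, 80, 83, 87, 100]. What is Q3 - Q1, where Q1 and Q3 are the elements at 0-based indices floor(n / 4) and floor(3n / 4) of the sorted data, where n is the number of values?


The data has n = 11 elements.
Q1 index = floor(11 / 4) = floor(2.75) = 2; Q3 index = floor(3 * 11 / 4) = floor(8.25) = 8
Q1 = element at index 2 = 21
Q3 = element at index 8 = 83
IQR = 83 - 21 = 62
Final answer: 62


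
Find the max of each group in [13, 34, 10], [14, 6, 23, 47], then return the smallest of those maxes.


Find max of each group:
  Group 1: [13, 34, 10] -> max = 34
  Group 2: [14, 6, 23, 47] -> max = 47
Maxes: [34, 47]
Minimum of maxes = 34
Final answer: 34


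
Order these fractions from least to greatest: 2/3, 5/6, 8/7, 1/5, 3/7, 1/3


Convert to decimal for comparison:
  2/3 = 0.6667
  5/6 = 0.8333
  8/7 = 1.1429
  1/5 = 0.2
  3/7 = 0.4286
  1/3 = 0.3333
Decimals in increasing order: 0.2 < 0.3333 < 0.4286 < 0.6667 < 0.8333 < 1.1429
Writing each back as its fraction gives the sorted order.
Final answer: 1/5, 1/3, 3/7, 2/3, 5/6, 8/7


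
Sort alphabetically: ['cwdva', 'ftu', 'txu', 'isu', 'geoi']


Compare strings character by character (the first differing letter decides):
  'cwdva' < 'ftu' since 'c' < 'f' at position 1
  'ftu' < 'geoi' since 'f' < 'g' at position 1
  'geoi' < 'isu' since 'g' < 'i' at position 1
  'isu' < 'txu' since 'i' < 't' at position 1
Chaining these comparisons gives the alphabetical order.
Final answer: ['cwdva', 'ftu', 'geoi', 'isu', 'txu']


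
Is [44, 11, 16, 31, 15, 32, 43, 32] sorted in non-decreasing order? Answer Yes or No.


Check consecutive pairs:
  44 <= 11? False
  11 <= 16? True
  16 <= 31? True
  31 <= 15? False
  15 <= 32? True
  32 <= 43? True
  43 <= 32? False
3 consecutive pair(s) are out of order, so the list is not sorted.
Final answer: No


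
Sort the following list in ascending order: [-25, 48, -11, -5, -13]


Original list: [-25, 48, -11, -5, -13]
Repeatedly take the smallest remaining element:
  Remaining [-25, 48, -11, -5, -13] -> smallest is -25
  Remaining [48, -11, -5, -13] -> smallest is -13
  Remaining [48, -11, -5] -> smallest is -11
  Remaining [48, -5] -> smallest is -5
  Remaining [48] -> smallest is 48
Collecting the picks in order gives the sorted list.
Final answer: [-25, -13, -11, -5, 48]


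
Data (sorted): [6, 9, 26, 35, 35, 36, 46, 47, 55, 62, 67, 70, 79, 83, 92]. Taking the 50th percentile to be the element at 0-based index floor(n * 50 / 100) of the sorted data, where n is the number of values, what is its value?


The dataset has n = 15 elements.
Index = floor(15 * 50 / 100) = floor(750 / 100) = floor(7.5) = 7
Counting from index 0 in the sorted data, the element at index 7 is 47.
Final answer: 47


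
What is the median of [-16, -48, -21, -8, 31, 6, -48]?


First, sort the list: [-48, -48, -21, -16, -8, 6, 31]
The list has 7 elements (odd count).
The middle index is 3 (0-based), and the element there is -16.
Final answer: -16


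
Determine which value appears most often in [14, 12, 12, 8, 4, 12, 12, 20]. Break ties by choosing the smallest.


Count the frequency of each value:
  4 appears 1 time(s)
  8 appears 1 time(s)
  12 appears 4 time(s)
  14 appears 1 time(s)
  20 appears 1 time(s)
Maximum frequency is 4.
Only 12 reaches that frequency, so it is the mode.
Final answer: 12


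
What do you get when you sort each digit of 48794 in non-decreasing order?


The number 48794 has digits: 4, 8, 7, 9, 4
Sorted: 4, 4, 7, 8, 9
Joining the sorted digits gives the result.
Final answer: 44789


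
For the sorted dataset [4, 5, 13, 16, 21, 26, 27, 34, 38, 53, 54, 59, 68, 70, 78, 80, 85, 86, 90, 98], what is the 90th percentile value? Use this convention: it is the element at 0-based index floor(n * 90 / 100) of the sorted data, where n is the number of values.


The dataset has n = 20 elements.
Index = floor(20 * 90 / 100) = floor(1800 / 100) = floor(18) = 18
Counting from index 0 in the sorted data, the element at index 18 is 90.
Final answer: 90


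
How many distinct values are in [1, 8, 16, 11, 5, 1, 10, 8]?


List all unique values:
Distinct values: [1, 5, 8, 10, 11, 16]
Count = 6
Final answer: 6


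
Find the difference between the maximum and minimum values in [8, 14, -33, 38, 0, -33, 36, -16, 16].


Maximum value: 38
Minimum value: -33
Range = 38 - (-33) = 71
Final answer: 71


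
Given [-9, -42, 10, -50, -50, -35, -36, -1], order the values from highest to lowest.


Original list: [-9, -42, 10, -50, -50, -35, -36, -1]
Repeatedly take the largest remaining element:
  Remaining [-9, -42, 10, -50, -50, -35, -36, -1] -> largest is 10
  Remaining [-9, -42, -50, -50, -35, -36, -1] -> largest is -1
  Remaining [-9, -42, -50, -50, -35, -36] -> largest is -9
  Remaining [-42, -50, -50, -35, -36] -> largest is -35
  Remaining [-42, -50, -50, -36] -> largest is -36
  Remaining [-42, -50, -50] -> largest is -42
  Remaining [-50, -50] -> largest is -50
  Remaining [-50] -> largest is -50
Collecting the picks in order gives the descending list.
Final answer: [10, -1, -9, -35, -36, -42, -50, -50]


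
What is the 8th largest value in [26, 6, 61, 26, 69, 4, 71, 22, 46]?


Sort descending: [71, 69, 61, 46, 26, 26, 22, 6, 4]
The 8th element (1-indexed) is at index 7.
Value = 6
Final answer: 6


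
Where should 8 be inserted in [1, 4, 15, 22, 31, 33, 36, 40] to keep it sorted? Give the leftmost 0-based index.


List is sorted: [1, 4, 15, 22, 31, 33, 36, 40]
We need the leftmost position where 8 can be inserted, i.e. the first index whose element is >= 8 (or the end of the list if none is).
Binary search with low=0, high=8 (0-based indices):
  low=0, high=8, mid=4: a[4]=31 >= 8, so high = 4
  low=0, high=4, mid=2: a[2]=15 >= 8, so high = 2
  low=0, high=2, mid=1: a[1]=4 < 8, so low = 2
Now low = high = 2, so the insertion index is 2.
Final answer: 2


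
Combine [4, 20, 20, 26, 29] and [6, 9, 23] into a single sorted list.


List A: [4, 20, 20, 26, 29]
List B: [6, 9, 23]
Repeatedly compare the front elements and take the smaller:
  4 vs 6 -> take 4
  20 vs 6 -> take 6
  20 vs 9 -> take 9
  20 vs 23 -> take 20
  20 vs 23 -> take 20
  26 vs 23 -> take 23
  B is exhausted; append the rest of A: [26, 29]
Final answer: [4, 6, 9, 20, 20, 23, 26, 29]


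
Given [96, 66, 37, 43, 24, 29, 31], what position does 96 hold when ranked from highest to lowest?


Sort descending: [96, 66, 43, 37, 31, 29, 24]
Find 96 in the sorted list.
96 is at position 1.
Final answer: 1


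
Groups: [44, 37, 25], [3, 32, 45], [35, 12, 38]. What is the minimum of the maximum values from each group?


Find max of each group:
  Group 1: [44, 37, 25] -> max = 44
  Group 2: [3, 32, 45] -> max = 45
  Group 3: [35, 12, 38] -> max = 38
Maxes: [44, 45, 38]
Minimum of maxes = 38
Final answer: 38


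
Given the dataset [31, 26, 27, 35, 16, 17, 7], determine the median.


First, sort the list: [7, 16, 17, 26, 27, 31, 35]
The list has 7 elements (odd count).
The middle index is 3 (0-based), and the element there is 26.
Final answer: 26


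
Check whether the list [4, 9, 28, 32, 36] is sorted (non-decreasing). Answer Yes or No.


Check consecutive pairs:
  4 <= 9? True
  9 <= 28? True
  28 <= 32? True
  32 <= 36? True
Every consecutive pair is in order, so the list is non-decreasing.
Final answer: Yes


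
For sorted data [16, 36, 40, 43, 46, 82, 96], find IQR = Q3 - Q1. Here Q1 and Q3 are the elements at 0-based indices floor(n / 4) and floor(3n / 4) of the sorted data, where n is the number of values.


The data has n = 7 elements.
Q1 index = floor(7 / 4) = floor(1.75) = 1; Q3 index = floor(3 * 7 / 4) = floor(5.25) = 5
Q1 = element at index 1 = 36
Q3 = element at index 5 = 82
IQR = 82 - 36 = 46
Final answer: 46


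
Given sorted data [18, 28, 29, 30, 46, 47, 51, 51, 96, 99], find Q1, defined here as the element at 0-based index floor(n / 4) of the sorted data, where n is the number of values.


The list has n = 10 elements.
Q1 index = floor(10 / 4) = floor(2.5) = 2
Counting from index 0 in the sorted data, the element at index 2 is 29.
Final answer: 29


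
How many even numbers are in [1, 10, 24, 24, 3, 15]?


Check each element:
  1 is odd
  10 is even
  24 is even
  24 is even
  3 is odd
  15 is odd
Evens: [10, 24, 24]
Count of evens = 3
Final answer: 3


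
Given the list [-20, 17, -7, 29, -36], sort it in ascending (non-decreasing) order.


Original list: [-20, 17, -7, 29, -36]
Repeatedly take the smallest remaining element:
  Remaining [-20, 17, -7, 29, -36] -> smallest is -36
  Remaining [-20, 17, -7, 29] -> smallest is -20
  Remaining [17, -7, 29] -> smallest is -7
  Remaining [17, 29] -> smallest is 17
  Remaining [29] -> smallest is 29
Collecting the picks in order gives the sorted list.
Final answer: [-36, -20, -7, 17, 29]


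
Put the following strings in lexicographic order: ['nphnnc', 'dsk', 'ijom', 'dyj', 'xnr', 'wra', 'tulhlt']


Compare strings character by character (the first differing letter decides):
  'dsk' < 'dyj' since 's' < 'y' at position 2
  'dyj' < 'ijom' since 'd' < 'i' at position 1
  'ijom' < 'nphnnc' since 'i' < 'n' at position 1
  'nphnnc' < 'tulhlt' since 'n' < 't' at position 1
  'tulhlt' < 'wra' since 't' < 'w' at position 1
  'wra' < 'xnr' since 'w' < 'x' at position 1
Chaining these comparisons gives the alphabetical order.
Final answer: ['dsk', 'dyj', 'ijom', 'nphnnc', 'tulhlt', 'wra', 'xnr']


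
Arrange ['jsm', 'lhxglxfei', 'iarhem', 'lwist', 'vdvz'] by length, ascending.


Compute lengths:
  'jsm' has length 3
  'lhxglxfei' has length 9
  'iarhem' has length 6
  'lwist' has length 5
  'vdvz' has length 4
Lengths in increasing order: 3 < 4 < 5 < 6 < 9
Listing the words in that order gives the answer.
Final answer: ['jsm', 'vdvz', 'lwist', 'iarhem', 'lhxglxfei']


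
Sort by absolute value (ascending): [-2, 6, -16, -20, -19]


Compute absolute values:
  |-2| = 2
  |6| = 6
  |-16| = 16
  |-20| = 20
  |-19| = 19
Absolute values in increasing order: 2 < 6 < 16 < 19 < 20
Listing the original numbers in that order gives the answer.
Final answer: [-2, 6, -16, -19, -20]


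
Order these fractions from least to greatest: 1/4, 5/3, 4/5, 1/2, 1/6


Convert to decimal for comparison:
  1/4 = 0.25
  5/3 = 1.6667
  4/5 = 0.8
  1/2 = 0.5
  1/6 = 0.1667
Decimals in increasing order: 0.1667 < 0.25 < 0.5 < 0.8 < 1.6667
Writing each back as its fraction gives the sorted order.
Final answer: 1/6, 1/4, 1/2, 4/5, 5/3


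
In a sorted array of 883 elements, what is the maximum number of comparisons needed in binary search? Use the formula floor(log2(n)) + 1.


Binary search halves the search space each step.
Maximum comparisons = floor(log2(883)) + 1
log2(883) = 9.7863
floor(log2(883)) = 9, so 9 + 1 = 10
Final answer: 10


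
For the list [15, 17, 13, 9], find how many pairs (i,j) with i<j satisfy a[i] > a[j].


For each element, count the later elements that are smaller than it:
  15 (index 0): smaller elements after it = [13, 9] -> 2
  17 (index 1): smaller elements after it = [13, 9] -> 2
  13 (index 2): smaller elements after it = [9] -> 1
Total inversions = 2 + 2 + 1 = 5
Final answer: 5


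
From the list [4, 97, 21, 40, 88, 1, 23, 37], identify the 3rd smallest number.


Sort ascending: [1, 4, 21, 23, 37, 40, 88, 97]
The 3rd element (1-indexed) is at index 2.
Value = 21
Final answer: 21


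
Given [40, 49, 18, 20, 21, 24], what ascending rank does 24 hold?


Sort ascending: [18, 20, 21, 24, 40, 49]
Find 24 in the sorted list.
24 is at position 4 (1-indexed).
Final answer: 4


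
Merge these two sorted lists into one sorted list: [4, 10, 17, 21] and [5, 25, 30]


List A: [4, 10, 17, 21]
List B: [5, 25, 30]
Repeatedly compare the front elements and take the smaller:
  4 vs 5 -> take 4
  10 vs 5 -> take 5
  10 vs 25 -> take 10
  17 vs 25 -> take 17
  21 vs 25 -> take 21
  A is exhausted; append the rest of B: [25, 30]
Final answer: [4, 5, 10, 17, 21, 25, 30]


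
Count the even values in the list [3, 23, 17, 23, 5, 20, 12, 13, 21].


Check each element:
  3 is odd
  23 is odd
  17 is odd
  23 is odd
  5 is odd
  20 is even
  12 is even
  13 is odd
  21 is odd
Evens: [20, 12]
Count of evens = 2
Final answer: 2


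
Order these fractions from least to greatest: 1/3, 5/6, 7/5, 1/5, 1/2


Convert to decimal for comparison:
  1/3 = 0.3333
  5/6 = 0.8333
  7/5 = 1.4
  1/5 = 0.2
  1/2 = 0.5
Decimals in increasing order: 0.2 < 0.3333 < 0.5 < 0.8333 < 1.4
Writing each back as its fraction gives the sorted order.
Final answer: 1/5, 1/3, 1/2, 5/6, 7/5


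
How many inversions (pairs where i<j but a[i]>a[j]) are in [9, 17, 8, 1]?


For each element, count the later elements that are smaller than it:
  9 (index 0): smaller elements after it = [8, 1] -> 2
  17 (index 1): smaller elements after it = [8, 1] -> 2
  8 (index 2): smaller elements after it = [1] -> 1
Total inversions = 2 + 2 + 1 = 5
Final answer: 5


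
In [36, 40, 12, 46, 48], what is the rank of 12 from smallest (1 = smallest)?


Sort ascending: [12, 36, 40, 46, 48]
Find 12 in the sorted list.
12 is at position 1 (1-indexed).
Final answer: 1


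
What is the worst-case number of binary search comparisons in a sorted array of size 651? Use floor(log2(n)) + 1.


Binary search halves the search space each step.
Maximum comparisons = floor(log2(651)) + 1
log2(651) = 9.3465
floor(log2(651)) = 9, so 9 + 1 = 10
Final answer: 10


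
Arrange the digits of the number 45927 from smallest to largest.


The number 45927 has digits: 4, 5, 9, 2, 7
Sorted: 2, 4, 5, 7, 9
Joining the sorted digits gives the result.
Final answer: 24579


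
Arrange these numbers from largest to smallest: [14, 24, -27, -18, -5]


Original list: [14, 24, -27, -18, -5]
Repeatedly take the largest remaining element:
  Remaining [14, 24, -27, -18, -5] -> largest is 24
  Remaining [14, -27, -18, -5] -> largest is 14
  Remaining [-27, -18, -5] -> largest is -5
  Remaining [-27, -18] -> largest is -18
  Remaining [-27] -> largest is -27
Collecting the picks in order gives the descending list.
Final answer: [24, 14, -5, -18, -27]


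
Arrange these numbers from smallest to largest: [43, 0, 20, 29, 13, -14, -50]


Original list: [43, 0, 20, 29, 13, -14, -50]
Repeatedly take the smallest remaining element:
  Remaining [43, 0, 20, 29, 13, -14, -50] -> smallest is -50
  Remaining [43, 0, 20, 29, 13, -14] -> smallest is -14
  Remaining [43, 0, 20, 29, 13] -> smallest is 0
  Remaining [43, 20, 29, 13] -> smallest is 13
  Remaining [43, 20, 29] -> smallest is 20
  Remaining [43, 29] -> smallest is 29
  Remaining [43] -> smallest is 43
Collecting the picks in order gives the sorted list.
Final answer: [-50, -14, 0, 13, 20, 29, 43]


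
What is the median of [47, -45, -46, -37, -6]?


First, sort the list: [-46, -45, -37, -6, 47]
The list has 5 elements (odd count).
The middle index is 2 (0-based), and the element there is -37.
Final answer: -37


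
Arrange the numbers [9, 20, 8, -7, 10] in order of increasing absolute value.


Compute absolute values:
  |9| = 9
  |20| = 20
  |8| = 8
  |-7| = 7
  |10| = 10
Absolute values in increasing order: 7 < 8 < 9 < 10 < 20
Listing the original numbers in that order gives the answer.
Final answer: [-7, 8, 9, 10, 20]


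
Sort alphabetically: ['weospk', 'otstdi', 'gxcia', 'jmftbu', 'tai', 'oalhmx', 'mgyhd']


Compare strings character by character (the first differing letter decides):
  'gxcia' < 'jmftbu' since 'g' < 'j' at position 1
  'jmftbu' < 'mgyhd' since 'j' < 'm' at position 1
  'mgyhd' < 'oalhmx' since 'm' < 'o' at position 1
  'oalhmx' < 'otstdi' since 'a' < 't' at position 2
  'otstdi' < 'tai' since 'o' < 't' at position 1
  'tai' < 'weospk' since 't' < 'w' at position 1
Chaining these comparisons gives the alphabetical order.
Final answer: ['gxcia', 'jmftbu', 'mgyhd', 'oalhmx', 'otstdi', 'tai', 'weospk']


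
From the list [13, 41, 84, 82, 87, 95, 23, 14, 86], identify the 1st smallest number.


Sort ascending: [13, 14, 23, 41, 82, 84, 86, 87, 95]
The 1st element (1-indexed) is at index 0.
Value = 13
Final answer: 13


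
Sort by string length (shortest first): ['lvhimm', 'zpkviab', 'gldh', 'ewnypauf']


Compute lengths:
  'lvhimm' has length 6
  'zpkviab' has length 7
  'gldh' has length 4
  'ewnypauf' has length 8
Lengths in increasing order: 4 < 6 < 7 < 8
Listing the words in that order gives the answer.
Final answer: ['gldh', 'lvhimm', 'zpkviab', 'ewnypauf']


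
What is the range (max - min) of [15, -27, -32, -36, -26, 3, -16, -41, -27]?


Maximum value: 15
Minimum value: -41
Range = 15 - (-41) = 56
Final answer: 56


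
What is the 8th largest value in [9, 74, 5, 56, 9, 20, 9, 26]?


Sort descending: [74, 56, 26, 20, 9, 9, 9, 5]
The 8th element (1-indexed) is at index 7.
Value = 5
Final answer: 5


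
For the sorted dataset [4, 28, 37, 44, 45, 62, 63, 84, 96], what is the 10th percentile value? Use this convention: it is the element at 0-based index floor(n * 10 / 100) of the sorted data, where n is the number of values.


The dataset has n = 9 elements.
Index = floor(9 * 10 / 100) = floor(90 / 100) = floor(0.9) = 0
Counting from index 0 in the sorted data, the element at index 0 is 4.
Final answer: 4


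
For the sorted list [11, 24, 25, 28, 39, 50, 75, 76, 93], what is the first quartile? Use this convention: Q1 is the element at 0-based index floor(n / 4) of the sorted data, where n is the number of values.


The list has n = 9 elements.
Q1 index = floor(9 / 4) = floor(2.25) = 2
Counting from index 0 in the sorted data, the element at index 2 is 25.
Final answer: 25


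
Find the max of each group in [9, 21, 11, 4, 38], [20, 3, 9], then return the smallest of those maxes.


Find max of each group:
  Group 1: [9, 21, 11, 4, 38] -> max = 38
  Group 2: [20, 3, 9] -> max = 20
Maxes: [38, 20]
Minimum of maxes = 20
Final answer: 20


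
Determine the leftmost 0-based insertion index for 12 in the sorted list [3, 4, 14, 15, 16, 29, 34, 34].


List is sorted: [3, 4, 14, 15, 16, 29, 34, 34]
We need the leftmost position where 12 can be inserted, i.e. the first index whose element is >= 12 (or the end of the list if none is).
Binary search with low=0, high=8 (0-based indices):
  low=0, high=8, mid=4: a[4]=16 >= 12, so high = 4
  low=0, high=4, mid=2: a[2]=14 >= 12, so high = 2
  low=0, high=2, mid=1: a[1]=4 < 12, so low = 2
Now low = high = 2, so the insertion index is 2.
Final answer: 2


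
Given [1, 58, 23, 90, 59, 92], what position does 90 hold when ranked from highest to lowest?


Sort descending: [92, 90, 59, 58, 23, 1]
Find 90 in the sorted list.
90 is at position 2.
Final answer: 2


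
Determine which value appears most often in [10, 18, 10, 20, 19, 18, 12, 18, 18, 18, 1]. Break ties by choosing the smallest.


Count the frequency of each value:
  1 appears 1 time(s)
  10 appears 2 time(s)
  12 appears 1 time(s)
  18 appears 5 time(s)
  19 appears 1 time(s)
  20 appears 1 time(s)
Maximum frequency is 5.
Only 18 reaches that frequency, so it is the mode.
Final answer: 18


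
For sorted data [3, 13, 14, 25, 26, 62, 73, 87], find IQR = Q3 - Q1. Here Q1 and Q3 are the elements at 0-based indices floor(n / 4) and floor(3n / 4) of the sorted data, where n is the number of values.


The data has n = 8 elements.
Q1 index = floor(8 / 4) = floor(2) = 2; Q3 index = floor(3 * 8 / 4) = floor(6) = 6
Q1 = element at index 2 = 14
Q3 = element at index 6 = 73
IQR = 73 - 14 = 59
Final answer: 59


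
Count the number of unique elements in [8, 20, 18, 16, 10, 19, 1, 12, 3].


List all unique values:
Distinct values: [1, 3, 8, 10, 12, 16, 18, 19, 20]
Count = 9
Final answer: 9


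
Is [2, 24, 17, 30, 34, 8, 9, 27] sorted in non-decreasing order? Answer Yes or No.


Check consecutive pairs:
  2 <= 24? True
  24 <= 17? False
  17 <= 30? True
  30 <= 34? True
  34 <= 8? False
  8 <= 9? True
  9 <= 27? True
2 consecutive pair(s) are out of order, so the list is not sorted.
Final answer: No


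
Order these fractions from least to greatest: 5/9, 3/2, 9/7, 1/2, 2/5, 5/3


Convert to decimal for comparison:
  5/9 = 0.5556
  3/2 = 1.5
  9/7 = 1.2857
  1/2 = 0.5
  2/5 = 0.4
  5/3 = 1.6667
Decimals in increasing order: 0.4 < 0.5 < 0.5556 < 1.2857 < 1.5 < 1.6667
Writing each back as its fraction gives the sorted order.
Final answer: 2/5, 1/2, 5/9, 9/7, 3/2, 5/3


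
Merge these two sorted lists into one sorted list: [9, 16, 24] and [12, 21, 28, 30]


List A: [9, 16, 24]
List B: [12, 21, 28, 30]
Repeatedly compare the front elements and take the smaller:
  9 vs 12 -> take 9
  16 vs 12 -> take 12
  16 vs 21 -> take 16
  24 vs 21 -> take 21
  24 vs 28 -> take 24
  A is exhausted; append the rest of B: [28, 30]
Final answer: [9, 12, 16, 21, 24, 28, 30]


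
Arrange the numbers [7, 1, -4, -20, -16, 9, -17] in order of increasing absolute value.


Compute absolute values:
  |7| = 7
  |1| = 1
  |-4| = 4
  |-20| = 20
  |-16| = 16
  |9| = 9
  |-17| = 17
Absolute values in increasing order: 1 < 4 < 7 < 9 < 16 < 17 < 20
Listing the original numbers in that order gives the answer.
Final answer: [1, -4, 7, 9, -16, -17, -20]


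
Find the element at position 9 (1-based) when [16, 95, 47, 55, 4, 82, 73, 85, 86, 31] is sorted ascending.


Sort ascending: [4, 16, 31, 47, 55, 73, 82, 85, 86, 95]
The 9th element (1-indexed) is at index 8.
Value = 86
Final answer: 86
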